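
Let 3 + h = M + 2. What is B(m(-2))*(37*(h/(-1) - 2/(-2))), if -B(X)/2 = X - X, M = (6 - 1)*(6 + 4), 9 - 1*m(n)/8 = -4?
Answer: 0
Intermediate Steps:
m(n) = 104 (m(n) = 72 - 8*(-4) = 72 + 32 = 104)
M = 50 (M = 5*10 = 50)
h = 49 (h = -3 + (50 + 2) = -3 + 52 = 49)
B(X) = 0 (B(X) = -2*(X - X) = -2*0 = 0)
B(m(-2))*(37*(h/(-1) - 2/(-2))) = 0*(37*(49/(-1) - 2/(-2))) = 0*(37*(49*(-1) - 2*(-½))) = 0*(37*(-49 + 1)) = 0*(37*(-48)) = 0*(-1776) = 0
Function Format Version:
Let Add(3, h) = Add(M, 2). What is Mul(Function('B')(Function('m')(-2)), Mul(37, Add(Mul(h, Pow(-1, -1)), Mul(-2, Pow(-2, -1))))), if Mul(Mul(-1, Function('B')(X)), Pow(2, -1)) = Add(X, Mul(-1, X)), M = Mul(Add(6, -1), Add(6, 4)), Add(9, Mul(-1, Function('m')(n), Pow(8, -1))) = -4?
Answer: 0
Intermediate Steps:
Function('m')(n) = 104 (Function('m')(n) = Add(72, Mul(-8, -4)) = Add(72, 32) = 104)
M = 50 (M = Mul(5, 10) = 50)
h = 49 (h = Add(-3, Add(50, 2)) = Add(-3, 52) = 49)
Function('B')(X) = 0 (Function('B')(X) = Mul(-2, Add(X, Mul(-1, X))) = Mul(-2, 0) = 0)
Mul(Function('B')(Function('m')(-2)), Mul(37, Add(Mul(h, Pow(-1, -1)), Mul(-2, Pow(-2, -1))))) = Mul(0, Mul(37, Add(Mul(49, Pow(-1, -1)), Mul(-2, Pow(-2, -1))))) = Mul(0, Mul(37, Add(Mul(49, -1), Mul(-2, Rational(-1, 2))))) = Mul(0, Mul(37, Add(-49, 1))) = Mul(0, Mul(37, -48)) = Mul(0, -1776) = 0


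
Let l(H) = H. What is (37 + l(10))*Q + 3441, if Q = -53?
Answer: 950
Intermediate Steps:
(37 + l(10))*Q + 3441 = (37 + 10)*(-53) + 3441 = 47*(-53) + 3441 = -2491 + 3441 = 950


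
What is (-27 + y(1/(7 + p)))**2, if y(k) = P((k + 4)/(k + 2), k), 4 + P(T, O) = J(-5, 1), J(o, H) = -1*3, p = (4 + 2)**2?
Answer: 1156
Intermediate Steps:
p = 36 (p = 6**2 = 36)
J(o, H) = -3
P(T, O) = -7 (P(T, O) = -4 - 3 = -7)
y(k) = -7
(-27 + y(1/(7 + p)))**2 = (-27 - 7)**2 = (-34)**2 = 1156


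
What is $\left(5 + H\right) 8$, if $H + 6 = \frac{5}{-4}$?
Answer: $-18$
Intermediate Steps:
$H = - \frac{29}{4}$ ($H = -6 + \frac{5}{-4} = -6 + 5 \left(- \frac{1}{4}\right) = -6 - \frac{5}{4} = - \frac{29}{4} \approx -7.25$)
$\left(5 + H\right) 8 = \left(5 - \frac{29}{4}\right) 8 = \left(- \frac{9}{4}\right) 8 = -18$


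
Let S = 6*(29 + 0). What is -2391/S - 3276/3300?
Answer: -235009/15950 ≈ -14.734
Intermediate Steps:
S = 174 (S = 6*29 = 174)
-2391/S - 3276/3300 = -2391/174 - 3276/3300 = -2391*1/174 - 3276*1/3300 = -797/58 - 273/275 = -235009/15950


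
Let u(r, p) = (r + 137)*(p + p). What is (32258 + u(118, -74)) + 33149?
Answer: 27667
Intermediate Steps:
u(r, p) = 2*p*(137 + r) (u(r, p) = (137 + r)*(2*p) = 2*p*(137 + r))
(32258 + u(118, -74)) + 33149 = (32258 + 2*(-74)*(137 + 118)) + 33149 = (32258 + 2*(-74)*255) + 33149 = (32258 - 37740) + 33149 = -5482 + 33149 = 27667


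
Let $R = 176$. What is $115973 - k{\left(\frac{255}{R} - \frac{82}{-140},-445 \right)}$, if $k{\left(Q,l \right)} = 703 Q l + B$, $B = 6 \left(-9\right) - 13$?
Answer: $\frac{927113491}{1232} \approx 7.5253 \cdot 10^{5}$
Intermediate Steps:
$B = -67$ ($B = -54 - 13 = -67$)
$k{\left(Q,l \right)} = -67 + 703 Q l$ ($k{\left(Q,l \right)} = 703 Q l - 67 = -67 + 703 Q l$)
$115973 - k{\left(\frac{255}{R} - \frac{82}{-140},-445 \right)} = 115973 - \left(-67 + 703 \left(\frac{255}{176} - \frac{82}{-140}\right) \left(-445\right)\right) = 115973 - \left(-67 + 703 \left(255 \cdot \frac{1}{176} - - \frac{41}{70}\right) \left(-445\right)\right) = 115973 - \left(-67 + 703 \left(\frac{255}{176} + \frac{41}{70}\right) \left(-445\right)\right) = 115973 - \left(-67 + 703 \cdot \frac{12533}{6160} \left(-445\right)\right) = 115973 - \left(-67 - \frac{784152211}{1232}\right) = 115973 - - \frac{784234755}{1232} = 115973 + \frac{784234755}{1232} = \frac{927113491}{1232}$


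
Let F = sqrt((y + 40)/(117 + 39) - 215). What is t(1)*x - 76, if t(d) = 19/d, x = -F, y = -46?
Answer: -76 - 19*I*sqrt(145366)/26 ≈ -76.0 - 278.62*I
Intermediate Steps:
F = I*sqrt(145366)/26 (F = sqrt((-46 + 40)/(117 + 39) - 215) = sqrt(-6/156 - 215) = sqrt(-6*1/156 - 215) = sqrt(-1/26 - 215) = sqrt(-5591/26) = I*sqrt(145366)/26 ≈ 14.664*I)
x = -I*sqrt(145366)/26 ≈ -14.664*I
t(1)*x - 76 = (19/1)*(-I*sqrt(145366)/26) - 76 = (19*1)*(-I*sqrt(145366)/26) - 76 = 19*(-I*sqrt(145366)/26) - 76 = -19*I*sqrt(145366)/26 - 76 = -76 - 19*I*sqrt(145366)/26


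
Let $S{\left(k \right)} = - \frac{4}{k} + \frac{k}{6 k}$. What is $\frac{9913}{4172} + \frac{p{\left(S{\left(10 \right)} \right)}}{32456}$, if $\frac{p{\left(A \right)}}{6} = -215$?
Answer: $\frac{19772153}{8462902} \approx 2.3363$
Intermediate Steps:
$S{\left(k \right)} = \frac{1}{6} - \frac{4}{k}$ ($S{\left(k \right)} = - \frac{4}{k} + k \frac{1}{6 k} = - \frac{4}{k} + \frac{1}{6} = \frac{1}{6} - \frac{4}{k}$)
$p{\left(A \right)} = -1290$ ($p{\left(A \right)} = 6 \left(-215\right) = -1290$)
$\frac{9913}{4172} + \frac{p{\left(S{\left(10 \right)} \right)}}{32456} = \frac{9913}{4172} - \frac{1290}{32456} = 9913 \cdot \frac{1}{4172} - \frac{645}{16228} = \frac{9913}{4172} - \frac{645}{16228} = \frac{19772153}{8462902}$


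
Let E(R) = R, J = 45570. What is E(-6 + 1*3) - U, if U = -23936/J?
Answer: -56387/22785 ≈ -2.4747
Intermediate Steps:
U = -11968/22785 (U = -23936/45570 = -23936*1/45570 = -11968/22785 ≈ -0.52526)
E(-6 + 1*3) - U = (-6 + 1*3) - 1*(-11968/22785) = (-6 + 3) + 11968/22785 = -3 + 11968/22785 = -56387/22785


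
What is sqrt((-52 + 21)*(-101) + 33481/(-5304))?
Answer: sqrt(21976252818)/2652 ≈ 55.899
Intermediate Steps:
sqrt((-52 + 21)*(-101) + 33481/(-5304)) = sqrt(-31*(-101) + 33481*(-1/5304)) = sqrt(3131 - 33481/5304) = sqrt(16573343/5304) = sqrt(21976252818)/2652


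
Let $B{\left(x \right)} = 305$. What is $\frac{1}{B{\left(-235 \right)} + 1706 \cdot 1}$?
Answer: $\frac{1}{2011} \approx 0.00049726$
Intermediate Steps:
$\frac{1}{B{\left(-235 \right)} + 1706 \cdot 1} = \frac{1}{305 + 1706 \cdot 1} = \frac{1}{305 + 1706} = \frac{1}{2011}$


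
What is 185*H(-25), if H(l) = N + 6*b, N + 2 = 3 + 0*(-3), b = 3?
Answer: 3515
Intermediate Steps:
N = 1 (N = -2 + (3 + 0*(-3)) = -2 + (3 + 0) = -2 + 3 = 1)
H(l) = 19 (H(l) = 1 + 6*3 = 1 + 18 = 19)
185*H(-25) = 185*19 = 3515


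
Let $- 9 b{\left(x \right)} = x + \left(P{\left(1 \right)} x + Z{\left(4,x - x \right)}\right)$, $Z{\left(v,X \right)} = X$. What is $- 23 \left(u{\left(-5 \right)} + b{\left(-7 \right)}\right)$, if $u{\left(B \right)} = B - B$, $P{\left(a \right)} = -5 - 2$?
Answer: $\frac{322}{3} \approx 107.33$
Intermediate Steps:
$P{\left(a \right)} = -7$
$b{\left(x \right)} = \frac{2 x}{3}$ ($b{\left(x \right)} = - \frac{x + \left(- 7 x + \left(x - x\right)\right)}{9} = - \frac{x + \left(- 7 x + 0\right)}{9} = - \frac{x - 7 x}{9} = - \frac{\left(-6\right) x}{9} = \frac{2 x}{3}$)
$u{\left(B \right)} = 0$
$- 23 \left(u{\left(-5 \right)} + b{\left(-7 \right)}\right) = - 23 \left(0 + \frac{2}{3} \left(-7\right)\right) = - 23 \left(0 - \frac{14}{3}\right) = \left(-23\right) \left(- \frac{14}{3}\right) = \frac{322}{3}$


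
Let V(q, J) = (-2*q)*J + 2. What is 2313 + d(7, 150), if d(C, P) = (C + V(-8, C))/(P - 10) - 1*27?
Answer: 320161/140 ≈ 2286.9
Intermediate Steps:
V(q, J) = 2 - 2*J*q (V(q, J) = -2*J*q + 2 = 2 - 2*J*q)
d(C, P) = -27 + (2 + 17*C)/(-10 + P) (d(C, P) = (C + (2 - 2*C*(-8)))/(P - 10) - 1*27 = (C + (2 + 16*C))/(-10 + P) - 27 = (2 + 17*C)/(-10 + P) - 27 = -27 + (2 + 17*C)/(-10 + P))
2313 + d(7, 150) = 2313 + (272 - 27*150 + 17*7)/(-10 + 150) = 2313 + (272 - 4050 + 119)/140 = 2313 + (1/140)*(-3659) = 2313 - 3659/140 = 320161/140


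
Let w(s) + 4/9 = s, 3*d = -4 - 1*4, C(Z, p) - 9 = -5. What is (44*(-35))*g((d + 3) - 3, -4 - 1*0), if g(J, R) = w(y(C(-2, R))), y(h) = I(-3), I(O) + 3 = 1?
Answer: 33880/9 ≈ 3764.4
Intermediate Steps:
C(Z, p) = 4 (C(Z, p) = 9 - 5 = 4)
I(O) = -2 (I(O) = -3 + 1 = -2)
d = -8/3 (d = (-4 - 1*4)/3 = (-4 - 4)/3 = (1/3)*(-8) = -8/3 ≈ -2.6667)
y(h) = -2
w(s) = -4/9 + s
g(J, R) = -22/9 (g(J, R) = -4/9 - 2 = -22/9)
(44*(-35))*g((d + 3) - 3, -4 - 1*0) = (44*(-35))*(-22/9) = -1540*(-22/9) = 33880/9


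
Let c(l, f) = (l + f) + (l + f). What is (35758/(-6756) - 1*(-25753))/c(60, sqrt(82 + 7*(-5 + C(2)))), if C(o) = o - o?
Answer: 434878775/2000339 - 86975755*sqrt(47)/24004068 ≈ 192.56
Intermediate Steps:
C(o) = 0
c(l, f) = 2*f + 2*l (c(l, f) = (f + l) + (f + l) = 2*f + 2*l)
(35758/(-6756) - 1*(-25753))/c(60, sqrt(82 + 7*(-5 + C(2)))) = (35758/(-6756) - 1*(-25753))/(2*sqrt(82 + 7*(-5 + 0)) + 2*60) = (35758*(-1/6756) + 25753)/(2*sqrt(82 + 7*(-5)) + 120) = (-17879/3378 + 25753)/(2*sqrt(82 - 35) + 120) = 86975755/(3378*(2*sqrt(47) + 120)) = 86975755/(3378*(120 + 2*sqrt(47)))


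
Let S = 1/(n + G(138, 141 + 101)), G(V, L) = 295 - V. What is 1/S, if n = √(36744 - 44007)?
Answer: 157 + 3*I*√807 ≈ 157.0 + 85.223*I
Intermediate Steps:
n = 3*I*√807 (n = √(-7263) = 3*I*√807 ≈ 85.223*I)
S = 1/(157 + 3*I*√807) (S = 1/(3*I*√807 + (295 - 1*138)) = 1/(3*I*√807 + (295 - 138)) = 1/(3*I*√807 + 157) = 1/(157 + 3*I*√807) ≈ 0.0049198 - 0.0026706*I)
1/S = 1/(157/31912 - 3*I*√807/31912)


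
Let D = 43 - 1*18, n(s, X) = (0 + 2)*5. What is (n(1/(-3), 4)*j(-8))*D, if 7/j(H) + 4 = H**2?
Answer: 175/6 ≈ 29.167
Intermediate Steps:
j(H) = 7/(-4 + H**2)
n(s, X) = 10 (n(s, X) = 2*5 = 10)
D = 25 (D = 43 - 18 = 25)
(n(1/(-3), 4)*j(-8))*D = (10*(7/(-4 + (-8)**2)))*25 = (10*(7/(-4 + 64)))*25 = (10*(7/60))*25 = (7/6)*25 = 175/6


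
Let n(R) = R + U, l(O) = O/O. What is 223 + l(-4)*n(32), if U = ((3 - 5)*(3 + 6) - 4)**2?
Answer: 739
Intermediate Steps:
l(O) = 1
U = 484 (U = (-2*9 - 4)**2 = (-18 - 4)**2 = (-22)**2 = 484)
n(R) = 484 + R (n(R) = R + 484 = 484 + R)
223 + l(-4)*n(32) = 223 + 1*(484 + 32) = 223 + 1*516 = 223 + 516 = 739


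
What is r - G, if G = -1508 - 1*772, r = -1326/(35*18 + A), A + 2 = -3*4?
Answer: 701577/308 ≈ 2277.8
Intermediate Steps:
A = -14 (A = -2 - 3*4 = -2 - 12 = -14)
r = -663/308 (r = -1326/(35*18 - 14) = -1326/(630 - 14) = -1326/616 = -1326*1/616 = -663/308 ≈ -2.1526)
G = -2280 (G = -1508 - 772 = -2280)
r - G = -663/308 - 1*(-2280) = -663/308 + 2280 = 701577/308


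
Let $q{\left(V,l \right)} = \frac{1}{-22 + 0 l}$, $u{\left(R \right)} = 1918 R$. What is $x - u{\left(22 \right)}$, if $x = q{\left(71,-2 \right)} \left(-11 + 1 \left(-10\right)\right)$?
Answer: $- \frac{928291}{22} \approx -42195.0$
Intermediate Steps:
$q{\left(V,l \right)} = - \frac{1}{22}$ ($q{\left(V,l \right)} = \frac{1}{-22 + 0} = \frac{1}{-22} = - \frac{1}{22}$)
$x = \frac{21}{22}$ ($x = - \frac{-11 + 1 \left(-10\right)}{22} = - \frac{-11 - 10}{22} = \left(- \frac{1}{22}\right) \left(-21\right) = \frac{21}{22} \approx 0.95455$)
$x - u{\left(22 \right)} = \frac{21}{22} - 1918 \cdot 22 = \frac{21}{22} - 42196 = - \frac{928291}{22}$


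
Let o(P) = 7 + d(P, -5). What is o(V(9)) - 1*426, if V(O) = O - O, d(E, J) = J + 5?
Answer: -419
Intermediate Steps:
d(E, J) = 5 + J
V(O) = 0
o(P) = 7 (o(P) = 7 + (5 - 5) = 7 + 0 = 7)
o(V(9)) - 1*426 = 7 - 1*426 = 7 - 426 = -419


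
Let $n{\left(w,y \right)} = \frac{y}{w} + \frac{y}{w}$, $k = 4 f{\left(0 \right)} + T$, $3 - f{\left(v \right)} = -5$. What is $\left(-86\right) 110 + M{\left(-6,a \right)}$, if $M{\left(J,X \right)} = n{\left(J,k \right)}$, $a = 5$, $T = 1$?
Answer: $-9471$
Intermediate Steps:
$f{\left(v \right)} = 8$ ($f{\left(v \right)} = 3 - -5 = 3 + 5 = 8$)
$k = 33$ ($k = 4 \cdot 8 + 1 = 32 + 1 = 33$)
$n{\left(w,y \right)} = \frac{2 y}{w}$
$M{\left(J,X \right)} = \frac{66}{J}$ ($M{\left(J,X \right)} = 2 \cdot 33 \frac{1}{J} = \frac{66}{J}$)
$\left(-86\right) 110 + M{\left(-6,a \right)} = \left(-86\right) 110 + \frac{66}{-6} = -9460 + 66 \left(- \frac{1}{6}\right) = -9460 - 11 = -9471$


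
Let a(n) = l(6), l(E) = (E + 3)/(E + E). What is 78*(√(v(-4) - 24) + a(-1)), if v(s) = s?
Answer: 117/2 + 156*I*√7 ≈ 58.5 + 412.74*I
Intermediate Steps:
l(E) = (3 + E)/(2*E) (l(E) = (3 + E)/((2*E)) = (3 + E)*(1/(2*E)) = (3 + E)/(2*E))
a(n) = ¾ (a(n) = (½)*(3 + 6)/6 = (½)*(⅙)*9 = ¾)
78*(√(v(-4) - 24) + a(-1)) = 78*(√(-4 - 24) + ¾) = 78*(√(-28) + ¾) = 78*(2*I*√7 + ¾) = 78*(¾ + 2*I*√7) = 117/2 + 156*I*√7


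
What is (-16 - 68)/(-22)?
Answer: 42/11 ≈ 3.8182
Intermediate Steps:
(-16 - 68)/(-22) = -1/22*(-84) = 42/11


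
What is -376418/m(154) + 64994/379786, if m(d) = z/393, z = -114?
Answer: 4681884501890/3607967 ≈ 1.2977e+6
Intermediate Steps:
m(d) = -38/131 (m(d) = -114/393 = -114*1/393 = -38/131)
-376418/m(154) + 64994/379786 = -376418/(-38/131) + 64994/379786 = -376418*(-131/38) + 64994*(1/379786) = 24655379/19 + 32497/189893 = 4681884501890/3607967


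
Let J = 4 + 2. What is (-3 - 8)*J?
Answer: -66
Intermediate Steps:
J = 6
(-3 - 8)*J = (-3 - 8)*6 = -11*6 = -66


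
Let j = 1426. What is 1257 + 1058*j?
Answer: 1509965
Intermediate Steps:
1257 + 1058*j = 1257 + 1058*1426 = 1257 + 1508708 = 1509965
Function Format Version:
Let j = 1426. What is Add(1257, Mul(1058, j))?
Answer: 1509965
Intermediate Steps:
Add(1257, Mul(1058, j)) = Add(1257, Mul(1058, 1426)) = Add(1257, 1508708) = 1509965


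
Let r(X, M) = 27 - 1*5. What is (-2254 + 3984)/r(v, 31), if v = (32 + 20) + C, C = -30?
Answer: 865/11 ≈ 78.636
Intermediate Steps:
v = 22 (v = (32 + 20) - 30 = 52 - 30 = 22)
r(X, M) = 22 (r(X, M) = 27 - 5 = 22)
(-2254 + 3984)/r(v, 31) = (-2254 + 3984)/22 = 1730*(1/22) = 865/11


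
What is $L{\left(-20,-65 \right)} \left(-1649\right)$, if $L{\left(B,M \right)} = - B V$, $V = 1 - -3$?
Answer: $-131920$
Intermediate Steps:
$V = 4$ ($V = 1 + 3 = 4$)
$L{\left(B,M \right)} = - 4 B$ ($L{\left(B,M \right)} = - B 4 = - 4 B$)
$L{\left(-20,-65 \right)} \left(-1649\right) = \left(-4\right) \left(-20\right) \left(-1649\right) = 80 \left(-1649\right) = -131920$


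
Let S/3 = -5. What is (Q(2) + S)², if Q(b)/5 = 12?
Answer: 2025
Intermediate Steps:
S = -15 (S = 3*(-5) = -15)
Q(b) = 60 (Q(b) = 5*12 = 60)
(Q(2) + S)² = (60 - 15)² = 45² = 2025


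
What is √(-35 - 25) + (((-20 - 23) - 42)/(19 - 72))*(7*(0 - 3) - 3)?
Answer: -2040/53 + 2*I*√15 ≈ -38.491 + 7.746*I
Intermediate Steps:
√(-35 - 25) + (((-20 - 23) - 42)/(19 - 72))*(7*(0 - 3) - 3) = √(-60) + ((-43 - 42)/(-53))*(7*(-3) - 3) = 2*I*√15 + (-85*(-1/53))*(-21 - 3) = 2*I*√15 + (85/53)*(-24) = 2*I*√15 - 2040/53 = -2040/53 + 2*I*√15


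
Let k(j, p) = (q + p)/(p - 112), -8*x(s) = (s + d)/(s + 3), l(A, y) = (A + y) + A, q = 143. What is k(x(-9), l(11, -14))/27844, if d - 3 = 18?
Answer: -151/2895776 ≈ -5.2145e-5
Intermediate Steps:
d = 21 (d = 3 + 18 = 21)
l(A, y) = y + 2*A
x(s) = -(21 + s)/(8*(3 + s)) (x(s) = -(s + 21)/(8*(s + 3)) = -(21 + s)/(8*(3 + s)))
k(j, p) = (143 + p)/(-112 + p) (k(j, p) = (143 + p)/(p - 112) = (143 + p)/(-112 + p))
k(x(-9), l(11, -14))/27844 = ((143 + (-14 + 2*11))/(-112 + (-14 + 2*11)))/27844 = ((143 + (-14 + 22))/(-112 + (-14 + 22)))*(1/27844) = ((143 + 8)/(-112 + 8))*(1/27844) = (151/(-104))*(1/27844) = -1/104*151*(1/27844) = -151/104*1/27844 = -151/2895776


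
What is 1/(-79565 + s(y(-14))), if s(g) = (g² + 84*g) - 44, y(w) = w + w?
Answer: -1/81177 ≈ -1.2319e-5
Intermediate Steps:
y(w) = 2*w
s(g) = -44 + g² + 84*g
1/(-79565 + s(y(-14))) = 1/(-79565 + (-44 + (2*(-14))² + 84*(2*(-14)))) = 1/(-79565 + (-44 + (-28)² + 84*(-28))) = 1/(-79565 + (-44 + 784 - 2352)) = 1/(-79565 - 1612) = 1/(-81177) = -1/81177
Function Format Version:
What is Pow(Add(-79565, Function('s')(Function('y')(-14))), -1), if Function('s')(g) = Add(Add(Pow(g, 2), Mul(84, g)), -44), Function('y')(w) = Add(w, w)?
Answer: Rational(-1, 81177) ≈ -1.2319e-5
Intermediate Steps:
Function('y')(w) = Mul(2, w)
Function('s')(g) = Add(-44, Pow(g, 2), Mul(84, g))
Pow(Add(-79565, Function('s')(Function('y')(-14))), -1) = Pow(Add(-79565, Add(-44, Pow(Mul(2, -14), 2), Mul(84, Mul(2, -14)))), -1) = Pow(Add(-79565, Add(-44, Pow(-28, 2), Mul(84, -28))), -1) = Pow(Add(-79565, Add(-44, 784, -2352)), -1) = Pow(Add(-79565, -1612), -1) = Pow(-81177, -1) = Rational(-1, 81177)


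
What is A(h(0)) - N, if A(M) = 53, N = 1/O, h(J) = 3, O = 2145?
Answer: 113684/2145 ≈ 53.000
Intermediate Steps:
N = 1/2145 ≈ 0.00046620
A(h(0)) - N = 53 - 1*1/2145 = 53 - 1/2145 = 113684/2145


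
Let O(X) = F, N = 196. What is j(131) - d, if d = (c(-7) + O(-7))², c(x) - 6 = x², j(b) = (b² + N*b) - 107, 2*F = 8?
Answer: 39249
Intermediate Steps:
F = 4 (F = (½)*8 = 4)
j(b) = -107 + b² + 196*b (j(b) = (b² + 196*b) - 107 = -107 + b² + 196*b)
O(X) = 4
c(x) = 6 + x²
d = 3481 (d = ((6 + (-7)²) + 4)² = ((6 + 49) + 4)² = (55 + 4)² = 59² = 3481)
j(131) - d = (-107 + 131² + 196*131) - 1*3481 = (-107 + 17161 + 25676) - 3481 = 42730 - 3481 = 39249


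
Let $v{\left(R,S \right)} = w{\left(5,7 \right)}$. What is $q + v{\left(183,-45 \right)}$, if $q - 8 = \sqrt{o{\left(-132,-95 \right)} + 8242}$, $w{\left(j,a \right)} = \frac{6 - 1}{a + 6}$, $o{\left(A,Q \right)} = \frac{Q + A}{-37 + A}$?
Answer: $\frac{109}{13} + \frac{25 \sqrt{2229}}{13} \approx 99.177$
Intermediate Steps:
$o{\left(A,Q \right)} = \frac{A + Q}{-37 + A}$
$w{\left(j,a \right)} = \frac{5}{6 + a}$
$v{\left(R,S \right)} = \frac{5}{13}$ ($v{\left(R,S \right)} = \frac{5}{6 + 7} = \frac{5}{13}$)
$q = 8 + \frac{25 \sqrt{2229}}{13}$ ($q = 8 + \sqrt{\frac{-132 - 95}{-37 - 132} + 8242} = 8 + \sqrt{\frac{1}{-169} \left(-227\right) + 8242} = 8 + \sqrt{\left(- \frac{1}{169}\right) \left(-227\right) + 8242} = 8 + \sqrt{\frac{227}{169} + 8242} = 8 + \sqrt{\frac{1393125}{169}} = 8 + \frac{25 \sqrt{2229}}{13} \approx 98.793$)
$q + v{\left(183,-45 \right)} = \left(8 + \frac{25 \sqrt{2229}}{13}\right) + \frac{5}{13} = \frac{109}{13} + \frac{25 \sqrt{2229}}{13}$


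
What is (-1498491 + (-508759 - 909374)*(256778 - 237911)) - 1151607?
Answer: -26758565409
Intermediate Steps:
(-1498491 + (-508759 - 909374)*(256778 - 237911)) - 1151607 = (-1498491 - 1418133*18867) - 1151607 = (-1498491 - 26755915311) - 1151607 = -26757413802 - 1151607 = -26758565409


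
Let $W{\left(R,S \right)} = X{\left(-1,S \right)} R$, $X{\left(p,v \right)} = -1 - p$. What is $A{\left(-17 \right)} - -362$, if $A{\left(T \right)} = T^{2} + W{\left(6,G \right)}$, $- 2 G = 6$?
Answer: $651$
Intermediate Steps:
$G = -3$ ($G = \left(- \frac{1}{2}\right) 6 = -3$)
$W{\left(R,S \right)} = 0$ ($W{\left(R,S \right)} = \left(-1 - -1\right) R = \left(-1 + 1\right) R = 0 R = 0$)
$A{\left(T \right)} = T^{2}$ ($A{\left(T \right)} = T^{2} + 0 = T^{2}$)
$A{\left(-17 \right)} - -362 = \left(-17\right)^{2} - -362 = 289 + 362 = 651$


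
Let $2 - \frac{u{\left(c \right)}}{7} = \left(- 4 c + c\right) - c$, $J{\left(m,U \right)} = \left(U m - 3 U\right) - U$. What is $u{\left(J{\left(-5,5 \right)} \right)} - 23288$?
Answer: $-24534$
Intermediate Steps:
$J{\left(m,U \right)} = - 4 U + U m$ ($J{\left(m,U \right)} = \left(- 3 U + U m\right) - U = - 4 U + U m$)
$u{\left(c \right)} = 14 + 28 c$ ($u{\left(c \right)} = 14 - 7 \left(\left(- 4 c + c\right) - c\right) = 14 - 7 \left(- 3 c - c\right) = 14 - 7 \left(- 4 c\right) = 14 + 28 c$)
$u{\left(J{\left(-5,5 \right)} \right)} - 23288 = \left(14 + 28 \cdot 5 \left(-4 - 5\right)\right) - 23288 = \left(14 + 28 \cdot 5 \left(-9\right)\right) - 23288 = \left(14 + 28 \left(-45\right)\right) - 23288 = \left(14 - 1260\right) - 23288 = -1246 - 23288 = -24534$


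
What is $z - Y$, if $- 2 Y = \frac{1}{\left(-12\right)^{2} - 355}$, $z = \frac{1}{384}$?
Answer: $\frac{19}{81024} \approx 0.0002345$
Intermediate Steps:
$z = \frac{1}{384} \approx 0.0026042$
$Y = \frac{1}{422}$ ($Y = - \frac{1}{2 \left(\left(-12\right)^{2} - 355\right)} = - \frac{1}{2 \left(144 - 355\right)} = - \frac{1}{2 \left(-211\right)} = \left(- \frac{1}{2}\right) \left(- \frac{1}{211}\right) = \frac{1}{422} \approx 0.0023697$)
$z - Y = \frac{1}{384} - \frac{1}{422} = \frac{19}{81024}$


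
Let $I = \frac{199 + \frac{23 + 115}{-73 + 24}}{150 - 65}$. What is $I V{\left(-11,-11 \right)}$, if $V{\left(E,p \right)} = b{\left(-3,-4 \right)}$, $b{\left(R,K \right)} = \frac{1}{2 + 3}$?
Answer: $\frac{9613}{20825} \approx 0.46161$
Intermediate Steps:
$b{\left(R,K \right)} = \frac{1}{5}$
$V{\left(E,p \right)} = \frac{1}{5}$
$I = \frac{9613}{4165}$ ($I = \frac{199 + \frac{138}{-49}}{85} = \left(199 + 138 \left(- \frac{1}{49}\right)\right) \frac{1}{85} = \left(199 - \frac{138}{49}\right) \frac{1}{85} = \frac{9613}{49} \cdot \frac{1}{85} = \frac{9613}{4165} \approx 2.308$)
$I V{\left(-11,-11 \right)} = \frac{9613}{4165} \cdot \frac{1}{5} = \frac{9613}{20825}$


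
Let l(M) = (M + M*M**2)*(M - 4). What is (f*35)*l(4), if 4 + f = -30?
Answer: 0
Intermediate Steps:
f = -34 (f = -4 - 30 = -34)
l(M) = (-4 + M)*(M + M**3) (l(M) = (M + M**3)*(-4 + M) = (-4 + M)*(M + M**3))
(f*35)*l(4) = (-34*35)*(4*(-4 + 4 + 4**3 - 4*4**2)) = -4760*(-4 + 4 + 64 - 4*16) = -4760*(-4 + 4 + 64 - 64) = -4760*0 = -1190*0 = 0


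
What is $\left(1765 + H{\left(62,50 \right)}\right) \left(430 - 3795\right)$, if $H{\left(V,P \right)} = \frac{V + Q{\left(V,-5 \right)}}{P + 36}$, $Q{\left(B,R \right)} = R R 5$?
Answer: $- \frac{511402605}{86} \approx -5.9465 \cdot 10^{6}$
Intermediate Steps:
$Q{\left(B,R \right)} = 5 R^{2}$ ($Q{\left(B,R \right)} = R^{2} \cdot 5 = 5 R^{2}$)
$H{\left(V,P \right)} = \frac{125 + V}{36 + P}$ ($H{\left(V,P \right)} = \frac{V + 5 \left(-5\right)^{2}}{P + 36} = \frac{V + 5 \cdot 25}{36 + P} = \frac{V + 125}{36 + P} = \frac{125 + V}{36 + P}$)
$\left(1765 + H{\left(62,50 \right)}\right) \left(430 - 3795\right) = \left(1765 + \frac{125 + 62}{36 + 50}\right) \left(430 - 3795\right) = \left(1765 + \frac{1}{86} \cdot 187\right) \left(-3365\right) = \left(1765 + \frac{187}{86}\right) \left(-3365\right) = \frac{151977}{86} \left(-3365\right) = - \frac{511402605}{86}$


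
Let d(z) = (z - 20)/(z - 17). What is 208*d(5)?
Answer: 260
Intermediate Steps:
d(z) = (-20 + z)/(-17 + z)
208*d(5) = 208*((-20 + 5)/(-17 + 5)) = 208*(-15/(-12)) = 208*(-1/12*(-15)) = 208*(5/4) = 260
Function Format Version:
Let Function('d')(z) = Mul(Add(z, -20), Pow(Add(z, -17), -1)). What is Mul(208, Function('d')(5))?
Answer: 260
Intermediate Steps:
Function('d')(z) = Mul(Pow(Add(-17, z), -1), Add(-20, z)) (Function('d')(z) = Mul(Add(-20, z), Pow(Add(-17, z), -1)) = Mul(Pow(Add(-17, z), -1), Add(-20, z)))
Mul(208, Function('d')(5)) = Mul(208, Mul(Pow(Add(-17, 5), -1), Add(-20, 5))) = Mul(208, Mul(Pow(-12, -1), -15)) = Mul(208, Mul(Rational(-1, 12), -15)) = Mul(208, Rational(5, 4)) = 260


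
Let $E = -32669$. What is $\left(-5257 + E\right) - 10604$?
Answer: $-48530$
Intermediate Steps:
$\left(-5257 + E\right) - 10604 = \left(-5257 - 32669\right) - 10604 = -37926 - 10604 = -48530$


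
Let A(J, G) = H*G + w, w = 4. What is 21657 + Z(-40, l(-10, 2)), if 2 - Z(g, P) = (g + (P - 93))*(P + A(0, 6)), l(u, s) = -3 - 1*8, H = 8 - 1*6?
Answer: 22379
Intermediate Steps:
H = 2 (H = 8 - 6 = 2)
A(J, G) = 4 + 2*G (A(J, G) = 2*G + 4 = 4 + 2*G)
l(u, s) = -11 (l(u, s) = -3 - 8 = -11)
Z(g, P) = 2 - (16 + P)*(-93 + P + g) (Z(g, P) = 2 - (g + (P - 93))*(P + (4 + 2*6)) = 2 - (g + (-93 + P))*(P + (4 + 12)) = 2 - (-93 + P + g)*(P + 16) = 2 - (-93 + P + g)*(16 + P) = 2 - (16 + P)*(-93 + P + g))
21657 + Z(-40, l(-10, 2)) = 21657 + (1490 - 1*(-11)² - 16*(-40) + 77*(-11) - 1*(-11)*(-40)) = 21657 + (1490 - 1*121 + 640 - 847 - 440) = 21657 + (1490 - 121 + 640 - 847 - 440) = 21657 + 722 = 22379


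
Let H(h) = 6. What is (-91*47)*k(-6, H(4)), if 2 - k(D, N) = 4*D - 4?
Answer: -128310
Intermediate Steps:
k(D, N) = 6 - 4*D (k(D, N) = 2 - (4*D - 4) = 2 - (-4 + 4*D) = 2 + (4 - 4*D) = 6 - 4*D)
(-91*47)*k(-6, H(4)) = (-91*47)*(6 - 4*(-6)) = -4277*(6 + 24) = -4277*30 = -128310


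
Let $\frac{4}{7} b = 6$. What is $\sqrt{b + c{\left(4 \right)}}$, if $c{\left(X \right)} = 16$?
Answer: $\frac{\sqrt{106}}{2} \approx 5.1478$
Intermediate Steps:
$b = \frac{21}{2}$ ($b = \frac{7}{4} \cdot 6 = \frac{21}{2} \approx 10.5$)
$\sqrt{b + c{\left(4 \right)}} = \sqrt{\frac{21}{2} + 16} = \sqrt{\frac{53}{2}} = \frac{\sqrt{106}}{2}$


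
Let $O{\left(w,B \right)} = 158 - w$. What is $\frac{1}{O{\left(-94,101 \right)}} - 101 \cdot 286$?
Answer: $- \frac{7279271}{252} \approx -28886.0$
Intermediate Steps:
$\frac{1}{O{\left(-94,101 \right)}} - 101 \cdot 286 = \frac{1}{158 - -94} - 101 \cdot 286 = \frac{1}{158 + 94} - 28886 = \frac{1}{252} - 28886 = - \frac{7279271}{252}$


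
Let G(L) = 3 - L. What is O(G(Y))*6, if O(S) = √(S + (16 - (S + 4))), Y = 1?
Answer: 12*√3 ≈ 20.785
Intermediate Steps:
O(S) = 2*√3 (O(S) = √(S + (16 - (4 + S))) = √(S + (16 + (-4 - S))) = √(S + (12 - S)) = √12 = 2*√3)
O(G(Y))*6 = (2*√3)*6 = 12*√3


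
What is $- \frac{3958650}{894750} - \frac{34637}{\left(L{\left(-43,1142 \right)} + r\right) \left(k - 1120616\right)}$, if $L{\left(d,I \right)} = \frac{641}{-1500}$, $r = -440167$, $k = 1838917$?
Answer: $- \frac{12516170406142001931}{2828955262069545565} \approx -4.4243$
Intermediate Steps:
$L{\left(d,I \right)} = - \frac{641}{1500}$ ($L{\left(d,I \right)} = 641 \left(- \frac{1}{1500}\right) = - \frac{641}{1500}$)
$- \frac{3958650}{894750} - \frac{34637}{\left(L{\left(-43,1142 \right)} + r\right) \left(k - 1120616\right)} = - \frac{3958650}{894750} - \frac{34637}{\left(- \frac{641}{1500} - 440167\right) \left(1838917 - 1120616\right)} = \left(-3958650\right) \frac{1}{894750} - \frac{34637}{\left(- \frac{660251141}{1500}\right) 718301} = - \frac{26391}{5965} - \frac{34637}{- \frac{474259054831441}{1500}} = - \frac{26391}{5965} - - \frac{51955500}{474259054831441} = - \frac{26391}{5965} + \frac{51955500}{474259054831441} = - \frac{12516170406142001931}{2828955262069545565}$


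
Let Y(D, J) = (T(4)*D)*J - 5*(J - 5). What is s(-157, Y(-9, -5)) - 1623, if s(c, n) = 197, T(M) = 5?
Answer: -1426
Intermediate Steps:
Y(D, J) = 25 - 5*J + 5*D*J (Y(D, J) = (5*D)*J - 5*(J - 5) = 5*D*J - 5*(-5 + J) = 5*D*J + (25 - 5*J) = 25 - 5*J + 5*D*J)
s(-157, Y(-9, -5)) - 1623 = 197 - 1623 = -1426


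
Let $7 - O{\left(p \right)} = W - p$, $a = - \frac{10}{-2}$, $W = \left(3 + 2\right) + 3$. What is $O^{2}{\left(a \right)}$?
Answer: $16$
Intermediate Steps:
$W = 8$ ($W = 5 + 3 = 8$)
$a = 5$ ($a = \left(-10\right) \left(- \frac{1}{2}\right) = 5$)
$O{\left(p \right)} = -1 + p$ ($O{\left(p \right)} = 7 - \left(8 - p\right) = 7 + \left(-8 + p\right) = -1 + p$)
$O^{2}{\left(a \right)} = \left(-1 + 5\right)^{2} = 4^{2} = 16$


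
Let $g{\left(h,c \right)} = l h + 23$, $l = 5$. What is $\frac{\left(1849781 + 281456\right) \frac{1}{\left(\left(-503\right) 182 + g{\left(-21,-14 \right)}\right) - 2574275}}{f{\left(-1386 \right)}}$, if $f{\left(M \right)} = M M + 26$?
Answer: $- \frac{2131237}{5121258312866} \approx -4.1615 \cdot 10^{-7}$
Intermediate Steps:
$g{\left(h,c \right)} = 23 + 5 h$ ($g{\left(h,c \right)} = 5 h + 23 = 23 + 5 h$)
$f{\left(M \right)} = 26 + M^{2}$ ($f{\left(M \right)} = M^{2} + 26 = 26 + M^{2}$)
$\frac{\left(1849781 + 281456\right) \frac{1}{\left(\left(-503\right) 182 + g{\left(-21,-14 \right)}\right) - 2574275}}{f{\left(-1386 \right)}} = \frac{\left(1849781 + 281456\right) \frac{1}{\left(\left(-503\right) 182 + \left(23 + 5 \left(-21\right)\right)\right) - 2574275}}{26 + \left(-1386\right)^{2}} = \frac{2131237 \frac{1}{\left(-91546 + \left(23 - 105\right)\right) - 2574275}}{26 + 1920996} = \frac{2131237 \frac{1}{\left(-91546 - 82\right) - 2574275}}{1921022} = \frac{2131237}{-91628 - 2574275} \cdot \frac{1}{1921022} = \frac{2131237}{-2665903} \cdot \frac{1}{1921022} = 2131237 \left(- \frac{1}{2665903}\right) \frac{1}{1921022} = \left(- \frac{2131237}{2665903}\right) \frac{1}{1921022} = - \frac{2131237}{5121258312866}$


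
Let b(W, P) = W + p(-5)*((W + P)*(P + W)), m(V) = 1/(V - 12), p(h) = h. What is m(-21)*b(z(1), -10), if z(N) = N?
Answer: 404/33 ≈ 12.242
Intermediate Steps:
m(V) = 1/(-12 + V)
b(W, P) = W - 5*(P + W)² (b(W, P) = W - 5*(W + P)*(P + W) = W - 5*(P + W)*(P + W) = W - 5*(P + W)²)
m(-21)*b(z(1), -10) = (1 - 5*(-10 + 1)²)/(-12 - 21) = (1 - 5*(-9)²)/(-33) = -(1 - 5*81)/33 = -(1 - 405)/33 = -1/33*(-404) = 404/33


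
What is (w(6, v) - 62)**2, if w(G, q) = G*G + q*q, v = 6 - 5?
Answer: 625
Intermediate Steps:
v = 1
w(G, q) = G**2 + q**2
(w(6, v) - 62)**2 = ((6**2 + 1**2) - 62)**2 = ((36 + 1) - 62)**2 = (37 - 62)**2 = (-25)**2 = 625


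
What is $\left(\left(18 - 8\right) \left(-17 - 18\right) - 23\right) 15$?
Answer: $-5595$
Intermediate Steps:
$\left(\left(18 - 8\right) \left(-17 - 18\right) - 23\right) 15 = \left(10 \left(-35\right) - 23\right) 15 = \left(-350 - 23\right) 15 = \left(-373\right) 15 = -5595$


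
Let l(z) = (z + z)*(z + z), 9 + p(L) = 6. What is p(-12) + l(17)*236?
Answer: 272813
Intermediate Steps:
p(L) = -3 (p(L) = -9 + 6 = -3)
l(z) = 4*z² (l(z) = (2*z)*(2*z) = 4*z²)
p(-12) + l(17)*236 = -3 + (4*17²)*236 = -3 + (4*289)*236 = -3 + 1156*236 = -3 + 272816 = 272813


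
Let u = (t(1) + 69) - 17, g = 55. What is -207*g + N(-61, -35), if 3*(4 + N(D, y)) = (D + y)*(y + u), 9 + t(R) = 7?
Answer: -11869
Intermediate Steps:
t(R) = -2 (t(R) = -9 + 7 = -2)
u = 50 (u = (-2 + 69) - 17 = 67 - 17 = 50)
N(D, y) = -4 + (50 + y)*(D + y)/3 (N(D, y) = -4 + ((D + y)*(y + 50))/3 = -4 + ((D + y)*(50 + y))/3 = -4 + ((50 + y)*(D + y))/3 = -4 + (50 + y)*(D + y)/3)
-207*g + N(-61, -35) = -207*55 + (-4 + (⅓)*(-35)² + (50/3)*(-61) + (50/3)*(-35) + (⅓)*(-61)*(-35)) = -11385 + (-4 + (⅓)*1225 - 3050/3 - 1750/3 + 2135/3) = -11385 + (-4 + 1225/3 - 3050/3 - 1750/3 + 2135/3) = -11385 - 484 = -11869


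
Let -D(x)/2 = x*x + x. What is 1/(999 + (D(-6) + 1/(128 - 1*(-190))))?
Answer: 318/298603 ≈ 0.0010650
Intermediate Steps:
D(x) = -2*x - 2*x**2 (D(x) = -2*(x*x + x) = -2*(x**2 + x) = -2*(x + x**2) = -2*x - 2*x**2)
1/(999 + (D(-6) + 1/(128 - 1*(-190)))) = 1/(999 + (-2*(-6)*(1 - 6) + 1/(128 - 1*(-190)))) = 1/(999 + (-2*(-6)*(-5) + 1/(128 + 190))) = 1/(999 + (-60 + 1/318)) = 1/(999 - 19079/318) = 1/(298603/318) = 318/298603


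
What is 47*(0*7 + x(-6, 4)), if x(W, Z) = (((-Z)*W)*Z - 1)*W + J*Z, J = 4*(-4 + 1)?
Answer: -29046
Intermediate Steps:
J = -12 (J = 4*(-3) = -12)
x(W, Z) = -12*Z + W*(-1 - W*Z**2) (x(W, Z) = (((-Z)*W)*Z - 1)*W - 12*Z = ((-W*Z)*Z - 1)*W - 12*Z = (-W*Z**2 - 1)*W - 12*Z = (-1 - W*Z**2)*W - 12*Z = W*(-1 - W*Z**2) - 12*Z = -12*Z + W*(-1 - W*Z**2))
47*(0*7 + x(-6, 4)) = 47*(0*7 + (-1*(-6) - 12*4 - 1*(-6)**2*4**2)) = 47*(0 + (6 - 48 - 1*36*16)) = 47*(0 + (6 - 48 - 576)) = 47*(0 - 618) = 47*(-618) = -29046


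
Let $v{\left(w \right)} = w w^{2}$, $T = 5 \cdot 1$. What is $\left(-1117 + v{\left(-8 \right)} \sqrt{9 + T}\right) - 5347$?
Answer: $-6464 - 512 \sqrt{14} \approx -8379.7$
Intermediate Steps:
$T = 5$
$v{\left(w \right)} = w^{3}$
$\left(-1117 + v{\left(-8 \right)} \sqrt{9 + T}\right) - 5347 = \left(-1117 + \left(-8\right)^{3} \sqrt{9 + 5}\right) - 5347 = \left(-1117 - 512 \sqrt{14}\right) - 5347 = -6464 - 512 \sqrt{14}$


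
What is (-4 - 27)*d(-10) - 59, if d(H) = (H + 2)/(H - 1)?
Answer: -897/11 ≈ -81.545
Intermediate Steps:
d(H) = (2 + H)/(-1 + H)
(-4 - 27)*d(-10) - 59 = (-4 - 27)*((2 - 10)/(-1 - 10)) - 59 = -31*(-8)/(-11) - 59 = -(-31)*(-8)/11 - 59 = -31*8/11 - 59 = -248/11 - 59 = -897/11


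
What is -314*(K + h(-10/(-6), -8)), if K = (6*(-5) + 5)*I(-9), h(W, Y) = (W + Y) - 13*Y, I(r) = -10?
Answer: -327502/3 ≈ -1.0917e+5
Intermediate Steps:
h(W, Y) = W - 12*Y
K = 250 (K = (6*(-5) + 5)*(-10) = (-30 + 5)*(-10) = -25*(-10) = 250)
-314*(K + h(-10/(-6), -8)) = -314*(250 + (-10/(-6) - 12*(-8))) = -314*(250 + (-10*(-⅙) + 96)) = -314*(250 + (5/3 + 96)) = -314*(250 + 293/3) = -314*1043/3 = -327502/3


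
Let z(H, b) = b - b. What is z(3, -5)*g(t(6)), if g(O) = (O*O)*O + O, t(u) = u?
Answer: 0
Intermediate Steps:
z(H, b) = 0
g(O) = O + O³ (g(O) = O²*O + O = O³ + O = O + O³)
z(3, -5)*g(t(6)) = 0*(6 + 6³) = 0*(6 + 216) = 0*222 = 0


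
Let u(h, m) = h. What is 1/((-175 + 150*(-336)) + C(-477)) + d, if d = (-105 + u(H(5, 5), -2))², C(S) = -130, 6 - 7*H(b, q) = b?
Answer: 27317622931/2484545 ≈ 10995.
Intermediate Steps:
H(b, q) = 6/7 - b/7
d = 538756/49 (d = (-105 + (6/7 - ⅐*5))² = (-105 + (6/7 - 5/7))² = (-105 + ⅐)² = (-734/7)² = 538756/49 ≈ 10995.)
1/((-175 + 150*(-336)) + C(-477)) + d = 1/((-175 + 150*(-336)) - 130) + 538756/49 = 1/((-175 - 50400) - 130) + 538756/49 = 1/(-50575 - 130) + 538756/49 = 1/(-50705) + 538756/49 = -1/50705 + 538756/49 = 27317622931/2484545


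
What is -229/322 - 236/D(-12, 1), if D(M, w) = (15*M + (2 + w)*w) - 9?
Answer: 16699/29946 ≈ 0.55764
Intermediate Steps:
D(M, w) = -9 + 15*M + w*(2 + w) (D(M, w) = (15*M + w*(2 + w)) - 9 = -9 + 15*M + w*(2 + w))
-229/322 - 236/D(-12, 1) = -229/322 - 236/(-9 + 1**2 + 2*1 + 15*(-12)) = -229*1/322 - 236/(-9 + 1 + 2 - 180) = -229/322 - 236/(-186) = -229/322 - 236*(-1/186) = -229/322 + 118/93 = 16699/29946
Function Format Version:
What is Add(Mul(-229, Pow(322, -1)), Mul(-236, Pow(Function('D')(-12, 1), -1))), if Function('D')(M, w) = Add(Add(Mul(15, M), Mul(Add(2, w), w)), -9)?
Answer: Rational(16699, 29946) ≈ 0.55764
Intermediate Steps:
Function('D')(M, w) = Add(-9, Mul(15, M), Mul(w, Add(2, w))) (Function('D')(M, w) = Add(Add(Mul(15, M), Mul(w, Add(2, w))), -9) = Add(-9, Mul(15, M), Mul(w, Add(2, w))))
Add(Mul(-229, Pow(322, -1)), Mul(-236, Pow(Function('D')(-12, 1), -1))) = Add(Mul(-229, Pow(322, -1)), Mul(-236, Pow(Add(-9, Pow(1, 2), Mul(2, 1), Mul(15, -12)), -1))) = Add(Mul(-229, Rational(1, 322)), Mul(-236, Pow(Add(-9, 1, 2, -180), -1))) = Add(Rational(-229, 322), Mul(-236, Pow(-186, -1))) = Add(Rational(-229, 322), Mul(-236, Rational(-1, 186))) = Add(Rational(-229, 322), Rational(118, 93)) = Rational(16699, 29946)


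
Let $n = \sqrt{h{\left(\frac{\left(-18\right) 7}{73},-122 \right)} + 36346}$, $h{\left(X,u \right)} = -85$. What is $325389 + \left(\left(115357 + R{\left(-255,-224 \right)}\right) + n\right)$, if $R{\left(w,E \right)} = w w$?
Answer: $505771 + 3 \sqrt{4029} \approx 5.0596 \cdot 10^{5}$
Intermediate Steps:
$n = 3 \sqrt{4029}$ ($n = \sqrt{-85 + 36346} = \sqrt{36261} = 3 \sqrt{4029} \approx 190.42$)
$R{\left(w,E \right)} = w^{2}$
$325389 + \left(\left(115357 + R{\left(-255,-224 \right)}\right) + n\right) = 325389 + \left(\left(115357 + \left(-255\right)^{2}\right) + 3 \sqrt{4029}\right) = 325389 + \left(\left(115357 + 65025\right) + 3 \sqrt{4029}\right) = 325389 + \left(180382 + 3 \sqrt{4029}\right) = 505771 + 3 \sqrt{4029}$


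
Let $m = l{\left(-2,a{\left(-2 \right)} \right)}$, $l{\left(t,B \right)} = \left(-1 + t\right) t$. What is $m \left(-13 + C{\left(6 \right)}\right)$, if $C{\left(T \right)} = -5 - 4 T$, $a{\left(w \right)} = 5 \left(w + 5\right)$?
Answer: $-252$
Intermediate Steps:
$a{\left(w \right)} = 25 + 5 w$ ($a{\left(w \right)} = 5 \left(5 + w\right) = 25 + 5 w$)
$l{\left(t,B \right)} = t \left(-1 + t\right)$
$m = 6$ ($m = - 2 \left(-1 - 2\right) = \left(-2\right) \left(-3\right) = 6$)
$m \left(-13 + C{\left(6 \right)}\right) = 6 \left(-13 - 29\right) = 6 \left(-42\right) = -252$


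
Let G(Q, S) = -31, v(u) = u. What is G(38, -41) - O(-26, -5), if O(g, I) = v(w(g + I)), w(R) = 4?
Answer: -35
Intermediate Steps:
O(g, I) = 4
G(38, -41) - O(-26, -5) = -31 - 1*4 = -31 - 4 = -35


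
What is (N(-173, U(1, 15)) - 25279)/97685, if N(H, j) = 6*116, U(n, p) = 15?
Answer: -24583/97685 ≈ -0.25166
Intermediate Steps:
N(H, j) = 696
(N(-173, U(1, 15)) - 25279)/97685 = (696 - 25279)/97685 = -24583*1/97685 = -24583/97685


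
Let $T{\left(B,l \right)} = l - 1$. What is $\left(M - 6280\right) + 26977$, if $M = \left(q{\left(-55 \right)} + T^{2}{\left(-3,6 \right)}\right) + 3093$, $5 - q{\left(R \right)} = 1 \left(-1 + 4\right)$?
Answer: $23817$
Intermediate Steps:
$q{\left(R \right)} = 2$ ($q{\left(R \right)} = 5 - 1 \left(-1 + 4\right) = 5 - 1 \cdot 3 = 5 - 3 = 2$)
$T{\left(B,l \right)} = -1 + l$ ($T{\left(B,l \right)} = l - 1 = -1 + l$)
$M = 3120$ ($M = \left(2 + \left(-1 + 6\right)^{2}\right) + 3093 = \left(2 + 5^{2}\right) + 3093 = \left(2 + 25\right) + 3093 = 27 + 3093 = 3120$)
$\left(M - 6280\right) + 26977 = \left(3120 - 6280\right) + 26977 = -3160 + 26977 = 23817$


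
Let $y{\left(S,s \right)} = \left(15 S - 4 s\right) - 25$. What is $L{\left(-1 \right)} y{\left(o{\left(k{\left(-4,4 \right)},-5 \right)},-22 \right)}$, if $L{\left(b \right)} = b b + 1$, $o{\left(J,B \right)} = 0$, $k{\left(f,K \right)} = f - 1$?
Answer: $126$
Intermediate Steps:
$k{\left(f,K \right)} = -1 + f$
$L{\left(b \right)} = 1 + b^{2}$ ($L{\left(b \right)} = b^{2} + 1 = 1 + b^{2}$)
$y{\left(S,s \right)} = -25 - 4 s + 15 S$ ($y{\left(S,s \right)} = \left(- 4 s + 15 S\right) - 25 = -25 - 4 s + 15 S$)
$L{\left(-1 \right)} y{\left(o{\left(k{\left(-4,4 \right)},-5 \right)},-22 \right)} = \left(1 + \left(-1\right)^{2}\right) \left(-25 - -88 + 15 \cdot 0\right) = \left(1 + 1\right) \left(-25 + 88 + 0\right) = 2 \cdot 63 = 126$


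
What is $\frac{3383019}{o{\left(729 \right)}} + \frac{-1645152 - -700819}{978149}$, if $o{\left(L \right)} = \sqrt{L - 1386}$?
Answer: $- \frac{944333}{978149} - \frac{1127673 i \sqrt{73}}{73} \approx -0.96543 - 1.3198 \cdot 10^{5} i$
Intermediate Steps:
$o{\left(L \right)} = \sqrt{-1386 + L}$
$\frac{3383019}{o{\left(729 \right)}} + \frac{-1645152 - -700819}{978149} = \frac{3383019}{\sqrt{-1386 + 729}} + \frac{-1645152 - -700819}{978149} = \frac{3383019}{\sqrt{-657}} + \left(-1645152 + 700819\right) \frac{1}{978149} = \frac{3383019}{3 i \sqrt{73}} - \frac{944333}{978149} = 3383019 \left(- \frac{i \sqrt{73}}{219}\right) - \frac{944333}{978149} = - \frac{1127673 i \sqrt{73}}{73} - \frac{944333}{978149} = - \frac{944333}{978149} - \frac{1127673 i \sqrt{73}}{73}$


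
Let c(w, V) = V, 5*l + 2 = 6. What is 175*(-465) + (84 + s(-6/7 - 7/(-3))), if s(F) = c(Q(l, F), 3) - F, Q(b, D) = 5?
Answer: -1707079/21 ≈ -81290.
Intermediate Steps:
l = ⅘ (l = -⅖ + (⅕)*6 = -⅖ + 6/5 = ⅘ ≈ 0.80000)
s(F) = 3 - F
175*(-465) + (84 + s(-6/7 - 7/(-3))) = 175*(-465) + (84 + (3 - (-6/7 - 7/(-3)))) = -81375 + (84 + (3 - (-6*⅐ - 7*(-⅓)))) = -81375 + (84 + (3 - (-6/7 + 7/3))) = -81375 + (84 + (3 - 1*31/21)) = -81375 + (84 + (3 - 31/21)) = -81375 + (84 + 32/21) = -81375 + 1796/21 = -1707079/21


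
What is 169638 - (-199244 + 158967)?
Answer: 209915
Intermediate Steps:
169638 - (-199244 + 158967) = 169638 - 1*(-40277) = 169638 + 40277 = 209915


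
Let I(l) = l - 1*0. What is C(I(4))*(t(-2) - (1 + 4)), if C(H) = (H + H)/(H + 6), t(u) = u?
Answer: -28/5 ≈ -5.6000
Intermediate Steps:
I(l) = l (I(l) = l + 0 = l)
C(H) = 2*H/(6 + H) (C(H) = (2*H)/(6 + H) = 2*H/(6 + H))
C(I(4))*(t(-2) - (1 + 4)) = (2*4/(6 + 4))*(-2 - (1 + 4)) = (2*4/10)*(-2 - 1*5) = (2*4*(⅒))*(-2 - 5) = (⅘)*(-7) = -28/5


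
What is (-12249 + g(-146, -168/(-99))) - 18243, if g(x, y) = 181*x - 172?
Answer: -57090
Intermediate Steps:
g(x, y) = -172 + 181*x
(-12249 + g(-146, -168/(-99))) - 18243 = (-12249 + (-172 + 181*(-146))) - 18243 = (-12249 + (-172 - 26426)) - 18243 = (-12249 - 26598) - 18243 = -38847 - 18243 = -57090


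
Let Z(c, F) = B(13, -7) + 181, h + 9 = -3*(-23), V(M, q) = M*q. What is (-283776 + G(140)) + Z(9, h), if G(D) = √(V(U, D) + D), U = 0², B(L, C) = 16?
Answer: -283579 + 2*√35 ≈ -2.8357e+5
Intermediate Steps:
U = 0
h = 60 (h = -9 - 3*(-23) = -9 + 69 = 60)
Z(c, F) = 197 (Z(c, F) = 16 + 181 = 197)
G(D) = √D (G(D) = √(0*D + D) = √(0 + D) = √D)
(-283776 + G(140)) + Z(9, h) = (-283776 + √140) + 197 = (-283776 + 2*√35) + 197 = -283579 + 2*√35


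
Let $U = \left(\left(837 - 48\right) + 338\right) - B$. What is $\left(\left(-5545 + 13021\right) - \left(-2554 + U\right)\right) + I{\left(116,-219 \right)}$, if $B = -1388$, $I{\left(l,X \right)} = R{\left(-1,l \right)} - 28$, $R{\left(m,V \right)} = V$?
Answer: $7603$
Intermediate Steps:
$I{\left(l,X \right)} = -28 + l$ ($I{\left(l,X \right)} = l - 28 = -28 + l$)
$U = 2515$ ($U = \left(\left(837 - 48\right) + 338\right) - -1388 = \left(789 + 338\right) + 1388 = 1127 + 1388 = 2515$)
$\left(\left(-5545 + 13021\right) - \left(-2554 + U\right)\right) + I{\left(116,-219 \right)} = \left(\left(-5545 + 13021\right) + \left(\left(2184 - -370\right) - 2515\right)\right) + \left(-28 + 116\right) = \left(7476 + \left(\left(2184 + 370\right) - 2515\right)\right) + 88 = \left(7476 + \left(2554 - 2515\right)\right) + 88 = \left(7476 + 39\right) + 88 = 7515 + 88 = 7603$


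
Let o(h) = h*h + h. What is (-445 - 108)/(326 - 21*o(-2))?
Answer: -553/284 ≈ -1.9472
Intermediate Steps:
o(h) = h + h² (o(h) = h² + h = h + h²)
(-445 - 108)/(326 - 21*o(-2)) = (-445 - 108)/(326 - (-42)*(1 - 2)) = -553/(326 - (-42)*(-1)) = -553/(326 - 21*2) = -553/(326 - 42) = -553/284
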